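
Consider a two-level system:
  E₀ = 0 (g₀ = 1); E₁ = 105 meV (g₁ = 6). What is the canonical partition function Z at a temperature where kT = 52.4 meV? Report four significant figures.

Eᵢ/kT = 0, 2.00382.
Z = Σ gᵢe^(−Eᵢ/kT) = 1·e^(−0) + 6·e^(−2.00382) = 1.00000 + 0.808916 = 1.80892.

Z = 1.809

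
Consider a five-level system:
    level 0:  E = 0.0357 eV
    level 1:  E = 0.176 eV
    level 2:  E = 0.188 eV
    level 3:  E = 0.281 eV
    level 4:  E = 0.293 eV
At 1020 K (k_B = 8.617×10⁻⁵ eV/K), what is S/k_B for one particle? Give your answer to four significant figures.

k_BT = 8.617×10⁻⁵ × 1020 K = 0.0878934 eV.
Eᵢ/kT = 0.406174, 2.00243, 2.13895, 3.19705, 3.33358.
Z = Σ e^(−Eᵢ/kT) = e^(−0.406174) + e^(−2.00243) + e^(−2.13895) + e^(−3.19705) + e^(−3.33358) = 0.666194 + 0.135007 + 0.117778 + 0.0408826 + 0.0356652 = 0.995527.
⟨E⟩ = Σ EᵢPᵢ = 0.0920362 eV.
S/k_B = ln Z + ⟨E⟩/kT = ln(0.995527) + 0.0920362/0.0878934 = -0.00448303 + 1.04713 = 1.043.

1.043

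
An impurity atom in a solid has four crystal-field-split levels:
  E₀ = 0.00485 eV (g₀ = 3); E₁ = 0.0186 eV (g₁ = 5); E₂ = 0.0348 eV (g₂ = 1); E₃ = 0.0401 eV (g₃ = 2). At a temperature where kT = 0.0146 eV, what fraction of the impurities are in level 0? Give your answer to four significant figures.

Eᵢ/kT = 0.332192, 1.27397, 2.38356, 2.74658.
Z = Σ gᵢe^(−Eᵢ/kT) = 3·e^(−0.332192) + 5·e^(−1.27397) + 1·e^(−2.38356) + 2·e^(−2.74658) = 2.15205 + 1.39859 + 0.0922217 + 0.128294 = 3.77116.
P₀ = g₀ e^(−E₀/kT) / Z = 2.15205/3.77116 = 0.5707.

0.5707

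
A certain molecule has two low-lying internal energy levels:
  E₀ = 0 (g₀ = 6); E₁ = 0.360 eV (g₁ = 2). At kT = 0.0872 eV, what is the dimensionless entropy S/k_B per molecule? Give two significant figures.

Eᵢ/kT = 0, 4.128.
Z = Σ gᵢe^(−Eᵢ/kT) = 6·e^(−0) + 2·e^(−4.128) = 6.000 + 0.03223 = 6.032.
⟨E⟩ = Σ EᵢPᵢ = 0.001924 eV.
S/k_B = ln Z + ⟨E⟩/kT = ln(6.032) + 0.001924/0.0872 = 1.797 + 0.02206 = 1.8.

1.8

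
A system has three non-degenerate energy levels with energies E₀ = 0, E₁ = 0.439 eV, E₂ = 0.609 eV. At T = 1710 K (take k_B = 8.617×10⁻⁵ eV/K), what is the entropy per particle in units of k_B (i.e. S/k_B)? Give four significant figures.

0.2688

k_BT = 8.617×10⁻⁵ × 1710 K = 0.147351 eV.
Eᵢ/kT = 0, 2.97928, 4.13299.
Z = Σ e^(−Eᵢ/kT) = e^(−0) + e^(−2.97928) + e^(−4.13299) = 1.00000 + 0.0508294 + 0.0160349 = 1.06686.
⟨E⟩ = Σ EᵢPᵢ = 0.0300690 eV.
S/k_B = ln Z + ⟨E⟩/kT = ln(1.06686) + 0.0300690/0.147351 = 0.0647198 + 0.204064 = 0.2688.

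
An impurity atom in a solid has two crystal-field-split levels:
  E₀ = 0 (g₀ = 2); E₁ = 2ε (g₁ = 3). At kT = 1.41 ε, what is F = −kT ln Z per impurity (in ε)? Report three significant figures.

-1.41 ε

Eᵢ/kT = 0, 1.4184.
Z = Σ gᵢe^(−Eᵢ/kT) = 2·e^(−0) + 3·e^(−1.4184) = 2.0000 + 0.72630 = 2.7263.
F = −kT ln Z = −1.41 × ln(2.7263) = −1.41 × 1.0029 = -1.41 ε.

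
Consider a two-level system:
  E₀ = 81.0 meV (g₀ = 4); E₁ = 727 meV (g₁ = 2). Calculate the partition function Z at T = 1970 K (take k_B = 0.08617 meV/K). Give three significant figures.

k_BT = 0.08617 × 1970 K = 169.75 meV.
Eᵢ/kT = 0.47717, 4.2828.
Z = Σ gᵢe^(−Eᵢ/kT) = 4·e^(−0.47717) + 2·e^(−4.2828) = 2.4821 + 0.027608 = 2.5097.

Z = 2.51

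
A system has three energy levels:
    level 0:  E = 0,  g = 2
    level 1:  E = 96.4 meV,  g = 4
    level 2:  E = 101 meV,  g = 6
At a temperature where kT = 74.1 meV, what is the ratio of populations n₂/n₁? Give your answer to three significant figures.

1.41

n₂/n₁ = (g₂/g₁) exp[−(E₂−E₁)/kT] = (6/4) × exp(−(4.6 meV)/(74.1 meV)) = (6/4) × exp(-0.062078) = 1.41.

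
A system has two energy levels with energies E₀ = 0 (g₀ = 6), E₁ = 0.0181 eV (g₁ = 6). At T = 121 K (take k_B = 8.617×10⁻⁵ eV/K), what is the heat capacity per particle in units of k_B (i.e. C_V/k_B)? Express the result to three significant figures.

k_BT = 8.617×10⁻⁵ × 121 K = 0.010427 eV.
Eᵢ/kT = 0, 1.7359.
Z = Σ gᵢe^(−Eᵢ/kT) = 6·e^(−0) + 6·e^(−1.7359) = 6.0000 + 1.0574 = 7.0574.
⟨E⟩ = 0.0027119 eV, ⟨E²⟩ = 0.000049085 eV².
C_V/k_B = (⟨E²⟩ − ⟨E⟩²)/(kT)² = (0.000049085 − 0.0000073544)/0.00010872 = 0.384.

0.384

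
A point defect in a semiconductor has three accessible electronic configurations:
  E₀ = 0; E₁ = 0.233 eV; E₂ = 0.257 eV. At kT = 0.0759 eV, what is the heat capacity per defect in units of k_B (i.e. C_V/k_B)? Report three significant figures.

Eᵢ/kT = 0, 3.0698, 3.3860.
Z = Σ e^(−Eᵢ/kT) = e^(−0) + e^(−3.0698) + e^(−3.3860) = 1.0000 + 0.046430 + 0.033844 = 1.0803.
⟨E⟩ = 0.018065 eV, ⟨E²⟩ = 0.0044025 eV².
C_V/k_B = (⟨E²⟩ − ⟨E⟩²)/(kT)² = (0.0044025 − 0.00032634)/0.0057608 = 0.708.

0.708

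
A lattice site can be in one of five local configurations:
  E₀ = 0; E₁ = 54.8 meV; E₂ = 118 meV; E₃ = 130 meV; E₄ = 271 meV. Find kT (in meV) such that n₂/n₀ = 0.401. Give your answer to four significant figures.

129.1 meV

n₂/n₀ = exp[−(E₂−E₀)/kT] = 0.401.
⇒ (E₂−E₀)/kT = ln(1/0.401) = ln(2.49377) = 0.913796.
kT = 118 meV / 0.913796 = 129.1 meV.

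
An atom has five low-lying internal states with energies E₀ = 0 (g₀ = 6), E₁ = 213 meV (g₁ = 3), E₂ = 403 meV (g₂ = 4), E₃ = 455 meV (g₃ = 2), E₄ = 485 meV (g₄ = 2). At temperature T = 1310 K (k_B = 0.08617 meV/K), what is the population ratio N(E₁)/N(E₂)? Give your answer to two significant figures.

4.0

k_BT = 0.08617 × 1310 K = 112.9 meV.
n₁/n₂ = (g₁/g₂) exp[−(E₁−E₂)/kT] = (3/4) × exp(−(-190 meV)/(112.9 meV)) = (3/4) × exp(1.683) = 4.0.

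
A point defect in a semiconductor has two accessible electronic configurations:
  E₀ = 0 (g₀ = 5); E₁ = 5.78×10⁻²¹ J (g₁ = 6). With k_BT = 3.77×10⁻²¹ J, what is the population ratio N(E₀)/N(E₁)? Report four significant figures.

3.861

n₀/n₁ = (g₀/g₁) exp[−(E₀−E₁)/kT] = (5/6) × exp(−(-5.78 ×10⁻²¹ J)/(3.77 ×10⁻²¹ J)) = (5/6) × exp(1.53316) = 3.861.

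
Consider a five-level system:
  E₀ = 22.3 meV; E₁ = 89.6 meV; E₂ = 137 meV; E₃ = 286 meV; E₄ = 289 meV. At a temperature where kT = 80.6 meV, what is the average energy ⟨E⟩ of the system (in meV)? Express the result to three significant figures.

Eᵢ/kT = 0.27667, 1.1117, 1.6998, 3.5484, 3.5856.
Z = Σ e^(−Eᵢ/kT) = e^(−0.27667) + e^(−1.1117) + e^(−1.6998) + e^(−3.5484) + e^(−3.5856) = 0.75830 + 0.32900 + 0.18272 + 0.028771 + 0.027720 = 1.3265.
⟨E⟩ = Σ Eᵢ e^(−Eᵢ/kT) / Z = (22.3·0.75830 + 89.6·0.32900 + 137·0.18272 + 286·0.028771 + 289·0.027720) / 1.3265 = 66.1 meV.

66.1 meV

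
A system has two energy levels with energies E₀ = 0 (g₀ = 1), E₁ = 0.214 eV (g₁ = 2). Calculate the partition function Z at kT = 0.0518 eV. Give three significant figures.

Eᵢ/kT = 0, 4.1313.
Z = Σ gᵢe^(−Eᵢ/kT) = 1·e^(−0) + 2·e^(−4.1313) = 1.0000 + 0.032124 = 1.0321.

Z = 1.03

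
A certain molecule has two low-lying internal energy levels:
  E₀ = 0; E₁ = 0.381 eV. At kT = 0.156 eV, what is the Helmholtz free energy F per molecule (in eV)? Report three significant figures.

Eᵢ/kT = 0, 2.4423.
Z = Σ e^(−Eᵢ/kT) = e^(−0) + e^(−2.4423) = 1.0000 + 0.086961 = 1.0870.
F = −kT ln Z = −0.156 × ln(1.0870) = −0.156 × 0.083422 = -0.0130 eV.

-0.0130 eV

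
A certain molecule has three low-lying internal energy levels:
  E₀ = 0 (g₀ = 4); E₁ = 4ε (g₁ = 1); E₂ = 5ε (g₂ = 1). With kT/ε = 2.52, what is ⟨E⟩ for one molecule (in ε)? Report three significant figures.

Eᵢ/kT = 0, 1.5873, 1.9841.
Z = Σ gᵢe^(−Eᵢ/kT) = 4·e^(−0) + 1·e^(−1.5873) + 1·e^(−1.9841) = 4.0000 + 0.20448 + 0.13750 = 4.3420.
⟨E⟩ = Σ Eᵢ gᵢe^(−Eᵢ/kT) / Z = (0·4.0000 + 4·0.20448 + 5·0.13750) / 4.3420 = 0.347 ε.

0.347 ε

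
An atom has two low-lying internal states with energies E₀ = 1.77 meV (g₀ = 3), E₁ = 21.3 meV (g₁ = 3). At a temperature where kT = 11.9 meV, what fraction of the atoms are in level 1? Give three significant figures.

0.162

Eᵢ/kT = 0.14874, 1.7899.
Z = Σ gᵢe^(−Eᵢ/kT) = 3·e^(−0.14874) + 3·e^(−1.7899) = 2.5854 + 0.50093 = 3.0863.
P₁ = g₁ e^(−E₁/kT) / Z = 0.50093/3.0863 = 0.162.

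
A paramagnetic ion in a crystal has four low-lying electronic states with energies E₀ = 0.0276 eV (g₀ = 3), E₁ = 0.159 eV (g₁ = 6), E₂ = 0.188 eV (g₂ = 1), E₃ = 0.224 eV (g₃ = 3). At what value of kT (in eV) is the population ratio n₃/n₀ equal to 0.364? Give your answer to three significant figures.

n₃/n₀ = (g₃/g₀) exp[−(E₃−E₀)/kT] = 0.364.
⇒ (E₃−E₀)/kT = ln((3/3)/0.364) = ln(2.7473) = 1.0106.
kT = 0.1964 eV / 1.0106 = 0.194 eV.

0.194 eV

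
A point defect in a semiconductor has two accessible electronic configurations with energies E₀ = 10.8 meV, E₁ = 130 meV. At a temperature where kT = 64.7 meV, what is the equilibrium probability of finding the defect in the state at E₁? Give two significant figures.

Eᵢ/kT = 0.1669, 2.009.
Z = Σ e^(−Eᵢ/kT) = e^(−0.1669) + e^(−2.009) = 0.8463 + 0.1341 = 0.9804.
P₁ = e^(−E₁/kT) / Z = 0.1341/0.9804 = 0.14.

0.14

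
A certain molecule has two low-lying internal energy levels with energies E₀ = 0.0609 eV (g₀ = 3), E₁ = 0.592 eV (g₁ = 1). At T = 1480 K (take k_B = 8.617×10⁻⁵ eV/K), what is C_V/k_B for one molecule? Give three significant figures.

0.0889

k_BT = 8.617×10⁻⁵ × 1480 K = 0.12753 eV.
Eᵢ/kT = 0.47753, 4.6420.
Z = Σ gᵢe^(−Eᵢ/kT) = 3·e^(−0.47753) + 1·e^(−4.6420) = 1.8609 + 0.0096384 = 1.8705.
⟨E⟩ = 0.063638 eV, ⟨E²⟩ = 0.0054957 eV².
C_V/k_B = (⟨E²⟩ − ⟨E⟩²)/(kT)² = (0.0054957 − 0.0040498)/0.016264 = 0.0889.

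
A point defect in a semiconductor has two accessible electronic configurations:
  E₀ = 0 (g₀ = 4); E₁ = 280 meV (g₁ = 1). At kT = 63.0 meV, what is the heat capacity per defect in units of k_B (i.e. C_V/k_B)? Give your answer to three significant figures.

0.0577

Eᵢ/kT = 0, 4.4444.
Z = Σ gᵢe^(−Eᵢ/kT) = 4·e^(−0) + 1·e^(−4.4444) = 4.0000 + 0.011744 = 4.0117.
⟨E⟩ = 0.81968 meV, ⟨E²⟩ = 229.51 meV².
C_V/k_B = (⟨E²⟩ − ⟨E⟩²)/(kT)² = (229.51 − 0.67188)/3969.0 = 0.0577.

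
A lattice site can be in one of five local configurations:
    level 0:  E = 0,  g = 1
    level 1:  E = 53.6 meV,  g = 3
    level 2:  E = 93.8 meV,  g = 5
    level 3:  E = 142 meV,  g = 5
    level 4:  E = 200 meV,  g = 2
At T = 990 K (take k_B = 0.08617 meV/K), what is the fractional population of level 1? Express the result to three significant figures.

0.296

k_BT = 0.08617 × 990 K = 85.308 meV.
Eᵢ/kT = 0, 0.62831, 1.0995, 1.6646, 2.3444.
Z = Σ gᵢe^(−Eᵢ/kT) = 1·e^(−0) + 3·e^(−0.62831) + 5·e^(−1.0995) + 5·e^(−1.6646) + 2·e^(−2.3444) = 1.0000 + 1.6005 + 1.6652 + 0.94633 + 0.19181 = 5.4038.
P₁ = g₁ e^(−E₁/kT) / Z = 1.6005/5.4038 = 0.296.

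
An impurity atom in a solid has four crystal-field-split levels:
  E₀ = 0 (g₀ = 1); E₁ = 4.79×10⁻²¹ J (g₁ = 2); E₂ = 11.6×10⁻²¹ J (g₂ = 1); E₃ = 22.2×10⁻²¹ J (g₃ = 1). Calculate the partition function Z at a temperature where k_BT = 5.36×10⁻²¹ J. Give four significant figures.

Eᵢ/kT = 0, 0.893657, 2.16418, 4.14179.
Z = Σ gᵢe^(−Eᵢ/kT) = 1·e^(−0) + 2·e^(−0.893657) + 1·e^(−2.16418) + 1·e^(−4.14179) = 1.00000 + 0.818313 + 0.114844 + 0.0158944 = 1.94905.

Z = 1.949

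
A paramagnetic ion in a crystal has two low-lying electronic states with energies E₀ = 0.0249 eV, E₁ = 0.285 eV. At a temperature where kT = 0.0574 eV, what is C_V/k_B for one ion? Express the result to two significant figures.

0.22

Eᵢ/kT = 0.4338, 4.965.
Z = Σ e^(−Eᵢ/kT) = e^(−0.4338) + e^(−4.965) = 0.6480 + 0.006978 = 0.6550.
⟨E⟩ = 0.02767 eV, ⟨E²⟩ = 0.001479 eV².
C_V/k_B = (⟨E²⟩ − ⟨E⟩²)/(kT)² = (0.001479 − 0.0007656)/0.003295 = 0.22.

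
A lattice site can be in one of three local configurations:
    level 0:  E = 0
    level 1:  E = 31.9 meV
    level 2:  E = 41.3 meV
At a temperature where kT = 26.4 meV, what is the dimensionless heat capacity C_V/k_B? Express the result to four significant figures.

0.4205

Eᵢ/kT = 0, 1.20833, 1.56439.
Z = Σ e^(−Eᵢ/kT) = e^(−0) + e^(−1.20833) + e^(−1.56439) = 1.00000 + 0.298696 + 0.209216 = 1.50791.
⟨E⟩ = 12.0491 meV, ⟨E²⟩ = 438.232 meV².
C_V/k_B = (⟨E²⟩ − ⟨E⟩²)/(kT)² = (438.232 − 145.181)/696.960 = 0.4205.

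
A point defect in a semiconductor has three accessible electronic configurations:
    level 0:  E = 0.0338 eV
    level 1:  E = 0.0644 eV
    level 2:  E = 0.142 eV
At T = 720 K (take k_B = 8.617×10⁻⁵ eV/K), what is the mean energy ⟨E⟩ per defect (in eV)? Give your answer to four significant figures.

k_BT = 8.617×10⁻⁵ × 720 K = 0.0620424 eV.
Eᵢ/kT = 0.544789, 1.03800, 2.28876.
Z = Σ e^(−Eᵢ/kT) = e^(−0.544789) + e^(−1.03800) + e^(−2.28876) = 0.579964 + 0.354162 + 0.101392 = 1.03552.
⟨E⟩ = Σ Eᵢ e^(−Eᵢ/kT) / Z = (0.0338·0.579964 + 0.0644·0.354162 + 0.142·0.101392) / 1.03552 = 0.05486 eV.

0.05486 eV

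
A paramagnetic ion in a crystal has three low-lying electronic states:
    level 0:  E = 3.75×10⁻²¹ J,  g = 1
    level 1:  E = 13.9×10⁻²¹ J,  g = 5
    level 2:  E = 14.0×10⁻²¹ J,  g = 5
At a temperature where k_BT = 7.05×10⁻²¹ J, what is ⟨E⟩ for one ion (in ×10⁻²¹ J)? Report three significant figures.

10.9 ×10⁻²¹ J

Eᵢ/kT = 0.53191, 1.9716, 1.9858.
Z = Σ gᵢe^(−Eᵢ/kT) = 1·e^(−0.53191) + 5·e^(−1.9716) + 5·e^(−1.9858) = 0.58748 + 0.69617 + 0.68635 = 1.9700.
⟨E⟩ = Σ Eᵢ gᵢe^(−Eᵢ/kT) / Z = (3.75·0.58748 + 13.9·0.69617 + 14.0·0.68635) / 1.9700 = 10.9 ×10⁻²¹ J.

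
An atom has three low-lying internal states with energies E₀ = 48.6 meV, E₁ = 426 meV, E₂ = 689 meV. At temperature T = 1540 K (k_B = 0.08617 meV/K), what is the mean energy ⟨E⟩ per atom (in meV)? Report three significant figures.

k_BT = 0.08617 × 1540 K = 132.70 meV.
Eᵢ/kT = 0.36624, 3.2102, 5.1922.
Z = Σ e^(−Eᵢ/kT) = e^(−0.36624) + e^(−3.2102) + e^(−5.1922) = 0.69334 + 0.040349 + 0.0055598 = 0.73925.
⟨E⟩ = Σ Eᵢ e^(−Eᵢ/kT) / Z = (48.6·0.69334 + 426·0.040349 + 689·0.0055598) / 0.73925 = 74.0 meV.

74.0 meV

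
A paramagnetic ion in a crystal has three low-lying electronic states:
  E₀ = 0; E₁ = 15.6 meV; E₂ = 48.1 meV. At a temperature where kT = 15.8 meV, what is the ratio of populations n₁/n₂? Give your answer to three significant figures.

7.82

n₁/n₂ = exp[−(E₁−E₂)/kT] = exp(−(-32.5 meV)/(15.8 meV)) = exp(2.0570) = 7.82.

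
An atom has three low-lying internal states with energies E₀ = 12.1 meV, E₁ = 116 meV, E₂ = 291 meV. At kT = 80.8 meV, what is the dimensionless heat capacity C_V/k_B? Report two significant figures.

0.51

Eᵢ/kT = 0.1498, 1.436, 3.601.
Z = Σ e^(−Eᵢ/kT) = e^(−0.1498) + e^(−1.436) + e^(−3.601) = 0.8609 + 0.2379 + 0.02730 = 1.126.
⟨E⟩ = 40.81 meV, ⟨E²⟩ = 5008 meV².
C_V/k_B = (⟨E²⟩ − ⟨E⟩²)/(kT)² = (5008 − 1665)/6529 = 0.51.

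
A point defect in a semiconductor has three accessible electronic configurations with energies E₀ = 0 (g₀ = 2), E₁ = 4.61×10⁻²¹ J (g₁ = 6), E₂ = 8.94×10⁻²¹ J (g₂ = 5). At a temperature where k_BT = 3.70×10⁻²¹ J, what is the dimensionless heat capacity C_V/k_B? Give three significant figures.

0.668

Eᵢ/kT = 0, 1.2459, 2.4162.
Z = Σ gᵢe^(−Eᵢ/kT) = 2·e^(−0) + 6·e^(−1.2459) + 5·e^(−2.4162) = 2.0000 + 1.7261 + 0.44630 = 4.1724.
⟨E⟩ = 2.8634, ⟨E²⟩ = 17.341.
C_V/k_B = (⟨E²⟩ − ⟨E⟩²)/(kT)² = (17.341 − 8.1991)/13.690 = 0.668.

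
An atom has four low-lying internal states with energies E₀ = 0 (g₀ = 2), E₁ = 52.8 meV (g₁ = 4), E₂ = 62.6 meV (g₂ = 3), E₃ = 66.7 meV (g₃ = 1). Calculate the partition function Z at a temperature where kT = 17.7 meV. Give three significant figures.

Z = 2.31

Eᵢ/kT = 0, 2.9831, 3.5367, 3.7684.
Z = Σ gᵢe^(−Eᵢ/kT) = 2·e^(−0) + 4·e^(−2.9831) + 3·e^(−3.5367) + 1·e^(−3.7684) = 2.0000 + 0.20254 + 0.087328 + 0.023089 = 2.3130.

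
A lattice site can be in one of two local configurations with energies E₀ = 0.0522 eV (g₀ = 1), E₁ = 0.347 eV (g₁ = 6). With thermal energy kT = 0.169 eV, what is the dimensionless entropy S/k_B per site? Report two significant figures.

Eᵢ/kT = 0.3089, 2.053.
Z = Σ gᵢe^(−Eᵢ/kT) = 1·e^(−0.3089) + 6·e^(−2.053) = 0.7343 + 0.7701 = 1.504.
⟨E⟩ = Σ EᵢPᵢ = 0.2032 eV.
S/k_B = ln Z + ⟨E⟩/kT = ln(1.504) + 0.2032/0.169 = 0.4081 + 1.202 = 1.6.

1.6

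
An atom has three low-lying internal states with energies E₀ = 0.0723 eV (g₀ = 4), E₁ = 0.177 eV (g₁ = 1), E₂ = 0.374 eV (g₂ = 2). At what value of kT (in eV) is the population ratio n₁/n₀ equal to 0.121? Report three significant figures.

n₁/n₀ = (g₁/g₀) exp[−(E₁−E₀)/kT] = 0.121.
⇒ (E₁−E₀)/kT = ln((1/4)/0.121) = ln(2.0661) = 0.72566.
kT = 0.1047 eV / 0.72566 = 0.144 eV.

0.144 eV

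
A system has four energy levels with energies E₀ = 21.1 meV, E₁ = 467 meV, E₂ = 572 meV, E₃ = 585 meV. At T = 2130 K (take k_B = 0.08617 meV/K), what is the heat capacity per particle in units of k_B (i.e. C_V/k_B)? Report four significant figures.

1.004

k_BT = 0.08617 × 2130 K = 183.542 meV.
Eᵢ/kT = 0.114960, 2.54438, 3.11645, 3.18728.
Z = Σ e^(−Eᵢ/kT) = e^(−0.114960) + e^(−2.54438) + e^(−3.11645) + e^(−3.18728) = 0.891402 + 0.0785217 + 0.0443142 + 0.0412840 = 1.05552.
⟨E⟩ = 99.4553 meV, ⟨E²⟩ = 43721.5 meV².
C_V/k_B = (⟨E²⟩ − ⟨E⟩²)/(kT)² = (43721.5 − 9891.36)/33687.7 = 1.004.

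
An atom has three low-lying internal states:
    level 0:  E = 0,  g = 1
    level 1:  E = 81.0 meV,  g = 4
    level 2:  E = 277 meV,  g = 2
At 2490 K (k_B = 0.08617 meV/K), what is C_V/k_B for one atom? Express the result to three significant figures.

k_BT = 0.08617 × 2490 K = 214.56 meV.
Eᵢ/kT = 0, 0.37752, 1.2910.
Z = Σ gᵢe^(−Eᵢ/kT) = 1·e^(−0) + 4·e^(−0.37752) + 2·e^(−1.2910) = 1.0000 + 2.7422 + 0.54999 = 4.2922.
⟨E⟩ = 87.243 meV, ⟨E²⟩ = 14024 meV².
C_V/k_B = (⟨E²⟩ − ⟨E⟩²)/(kT)² = (14024 − 7611.3)/46036 = 0.139.

0.139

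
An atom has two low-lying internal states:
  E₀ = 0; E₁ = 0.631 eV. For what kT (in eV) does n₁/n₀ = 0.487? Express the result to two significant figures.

n₁/n₀ = exp[−(E₁−E₀)/kT] = 0.487.
⇒ (E₁−E₀)/kT = ln(1/0.487) = ln(2.053) = 0.7193.
kT = 0.631 eV / 0.7193 = 0.88 eV.

0.88 eV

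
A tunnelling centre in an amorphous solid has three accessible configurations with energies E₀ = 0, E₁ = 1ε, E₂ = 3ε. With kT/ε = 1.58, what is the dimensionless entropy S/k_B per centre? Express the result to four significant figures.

0.8884

Eᵢ/kT = 0, 0.632911, 1.89873.
Z = Σ e^(−Eᵢ/kT) = e^(−0) + e^(−0.632911) + e^(−1.89873) = 1.00000 + 0.531044 + 0.149759 = 1.68080.
⟨E⟩ = Σ EᵢPᵢ = 0.583247 ε.
S/k_B = ln Z + ⟨E⟩/kT = ln(1.68080) + 0.583247/1.58 = 0.519270 + 0.369144 = 0.8884.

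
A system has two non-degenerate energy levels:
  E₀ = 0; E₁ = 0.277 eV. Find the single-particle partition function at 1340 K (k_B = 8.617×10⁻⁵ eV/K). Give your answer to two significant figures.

k_BT = 8.617×10⁻⁵ × 1340 K = 0.1155 eV.
Eᵢ/kT = 0, 2.398.
Z = Σ e^(−Eᵢ/kT) = e^(−0) + e^(−2.398) = 1.000 + 0.09090 = 1.091.

Z = 1.1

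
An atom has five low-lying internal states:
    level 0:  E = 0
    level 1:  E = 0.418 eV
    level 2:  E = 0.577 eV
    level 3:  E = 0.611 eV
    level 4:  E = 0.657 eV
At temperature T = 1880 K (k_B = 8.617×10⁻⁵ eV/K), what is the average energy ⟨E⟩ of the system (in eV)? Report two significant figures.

0.064 eV

k_BT = 8.617×10⁻⁵ × 1880 K = 0.1620 eV.
Eᵢ/kT = 0, 2.580, 3.562, 3.772, 4.056.
Z = Σ e^(−Eᵢ/kT) = e^(−0) + e^(−2.580) + e^(−3.562) + e^(−3.772) + e^(−4.056) = 1.000 + 0.07577 + 0.02838 + 0.02301 + 0.01732 = 1.144.
⟨E⟩ = Σ Eᵢ e^(−Eᵢ/kT) / Z = (0·1.000 + 0.418·0.07577 + 0.577·0.02838 + 0.611·0.02301 + 0.657·0.01732) / 1.144 = 0.064 eV.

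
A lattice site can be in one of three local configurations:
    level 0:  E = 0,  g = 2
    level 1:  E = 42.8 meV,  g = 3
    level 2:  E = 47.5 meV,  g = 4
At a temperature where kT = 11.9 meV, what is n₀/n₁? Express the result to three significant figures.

24.3

n₀/n₁ = (g₀/g₁) exp[−(E₀−E₁)/kT] = (2/3) × exp(−(-42.8 meV)/(11.9 meV)) = (2/3) × exp(3.5966) = 24.3.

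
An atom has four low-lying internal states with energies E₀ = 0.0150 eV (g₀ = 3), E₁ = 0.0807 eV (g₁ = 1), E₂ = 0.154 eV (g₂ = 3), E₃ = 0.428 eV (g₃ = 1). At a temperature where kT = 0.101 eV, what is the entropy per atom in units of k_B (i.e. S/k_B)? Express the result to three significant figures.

Eᵢ/kT = 0.14851, 0.79901, 1.5248, 4.2376.
Z = Σ gᵢe^(−Eᵢ/kT) = 3·e^(−0.14851) + 1·e^(−0.79901) + 3·e^(−1.5248) + 1·e^(−4.2376) = 2.5860 + 0.44977 + 0.65299 + 0.014442 = 3.7032.
⟨E⟩ = Σ EᵢPᵢ = 0.049100 eV.
S/k_B = ln Z + ⟨E⟩/kT = ln(3.7032) + 0.049100/0.101 = 1.3092 + 0.48614 = 1.80.

1.80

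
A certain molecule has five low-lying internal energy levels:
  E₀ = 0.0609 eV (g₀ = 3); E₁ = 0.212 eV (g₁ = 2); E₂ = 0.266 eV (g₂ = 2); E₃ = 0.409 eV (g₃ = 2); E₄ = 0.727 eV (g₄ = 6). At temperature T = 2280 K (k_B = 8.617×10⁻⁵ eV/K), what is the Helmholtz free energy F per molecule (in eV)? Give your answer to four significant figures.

-0.2620 eV

k_BT = 8.617×10⁻⁵ × 2280 K = 0.196468 eV.
Eᵢ/kT = 0.309974, 1.07906, 1.35391, 2.08176, 3.70035.
Z = Σ gᵢe^(−Eᵢ/kT) = 3·e^(−0.309974) + 2·e^(−1.07906) + 2·e^(−1.35391) + 2·e^(−2.08176) + 6·e^(−3.70035) = 2.20040 + 0.679830 + 0.516457 + 0.249421 + 0.148289 = 3.79440.
F = −kT ln Z = −0.196468 × ln(3.79440) = −0.196468 × 1.33353 = -0.2620 eV.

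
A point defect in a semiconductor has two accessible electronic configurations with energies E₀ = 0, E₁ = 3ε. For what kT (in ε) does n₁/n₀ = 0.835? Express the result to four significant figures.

n₁/n₀ = exp[−(E₁−E₀)/kT] = 0.835.
⇒ (E₁−E₀)/kT = ln(1/0.835) = ln(1.19760) = 0.180320.
kT = 3ε / 0.180320 = 16.64 ε.

16.64 ε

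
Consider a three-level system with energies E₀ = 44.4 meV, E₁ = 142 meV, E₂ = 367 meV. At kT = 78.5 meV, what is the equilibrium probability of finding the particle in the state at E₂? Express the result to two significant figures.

0.013

Eᵢ/kT = 0.5656, 1.809, 4.675.
Z = Σ e^(−Eᵢ/kT) = e^(−0.5656) + e^(−1.809) + e^(−4.675) = 0.5680 + 0.1638 + 0.009326 = 0.7411.
P₂ = e^(−E₂/kT) / Z = 0.009326/0.7411 = 0.013.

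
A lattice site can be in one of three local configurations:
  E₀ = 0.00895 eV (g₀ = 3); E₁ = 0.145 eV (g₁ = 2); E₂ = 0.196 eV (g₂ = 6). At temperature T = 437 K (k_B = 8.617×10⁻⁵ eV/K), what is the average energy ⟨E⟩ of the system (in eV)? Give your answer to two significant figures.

0.014 eV

k_BT = 8.617×10⁻⁵ × 437 K = 0.03766 eV.
Eᵢ/kT = 0.2377, 3.850, 5.204.
Z = Σ gᵢe^(−Eᵢ/kT) = 3·e^(−0.2377) + 2·e^(−3.850) + 6·e^(−5.204) = 2.365 + 0.04256 + 0.03297 = 2.441.
⟨E⟩ = Σ Eᵢ gᵢe^(−Eᵢ/kT) / Z = (0.00895·2.365 + 0.145·0.04256 + 0.196·0.03297) / 2.441 = 0.014 eV.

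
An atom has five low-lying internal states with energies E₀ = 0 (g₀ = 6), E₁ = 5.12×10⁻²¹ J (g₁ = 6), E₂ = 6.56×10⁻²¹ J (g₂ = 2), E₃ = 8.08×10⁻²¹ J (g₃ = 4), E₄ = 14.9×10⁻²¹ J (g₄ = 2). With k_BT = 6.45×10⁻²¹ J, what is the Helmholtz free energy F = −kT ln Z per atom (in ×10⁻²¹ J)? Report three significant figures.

-15.3 ×10⁻²¹ J

Eᵢ/kT = 0, 0.79380, 1.0171, 1.2527, 2.3101.
Z = Σ gᵢe^(−Eᵢ/kT) = 6·e^(−0) + 6·e^(−0.79380) + 2·e^(−1.0171) + 4·e^(−1.2527) + 2·e^(−2.3101) = 6.0000 + 2.7127 + 0.72328 + 1.1429 + 0.19850 = 10.777.
F = −kT ln Z = −6.45 × ln(10.777) = −6.45 × 2.3774 = -15.3 ×10⁻²¹ J.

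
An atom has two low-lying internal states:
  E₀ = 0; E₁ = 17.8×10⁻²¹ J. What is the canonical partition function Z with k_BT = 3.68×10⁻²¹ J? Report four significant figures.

Z = 1.008

Eᵢ/kT = 0, 4.83696.
Z = Σ e^(−Eᵢ/kT) = e^(−0) + e^(−4.83696) = 1.00000 + 0.00793113 = 1.00793.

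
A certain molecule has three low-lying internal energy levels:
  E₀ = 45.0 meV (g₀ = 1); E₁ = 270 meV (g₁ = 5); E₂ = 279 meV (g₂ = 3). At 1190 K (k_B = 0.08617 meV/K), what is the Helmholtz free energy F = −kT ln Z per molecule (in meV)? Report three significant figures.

-18.8 meV

k_BT = 0.08617 × 1190 K = 102.54 meV.
Eᵢ/kT = 0.43885, 2.6331, 2.7209.
Z = Σ gᵢe^(−Eᵢ/kT) = 1·e^(−0.43885) + 5·e^(−2.6331) + 3·e^(−2.7209) = 0.64478 + 0.35928 + 0.19745 = 1.2015.
F = −kT ln Z = −102.54 × ln(1.2015) = −102.54 × 0.18357 = -18.8 meV.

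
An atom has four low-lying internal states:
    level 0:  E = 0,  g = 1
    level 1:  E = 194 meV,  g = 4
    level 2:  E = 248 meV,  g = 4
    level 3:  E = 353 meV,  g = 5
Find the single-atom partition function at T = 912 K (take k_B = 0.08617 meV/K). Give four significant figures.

Z = 1.565

k_BT = 0.08617 × 912 K = 78.5870 meV.
Eᵢ/kT = 0, 2.46860, 3.15574, 4.49184.
Z = Σ gᵢe^(−Eᵢ/kT) = 1·e^(−0) + 4·e^(−2.46860) + 4·e^(−3.15574) + 5·e^(−4.49184) = 1.00000 + 0.338813 + 0.170427 + 0.0560001 = 1.56524.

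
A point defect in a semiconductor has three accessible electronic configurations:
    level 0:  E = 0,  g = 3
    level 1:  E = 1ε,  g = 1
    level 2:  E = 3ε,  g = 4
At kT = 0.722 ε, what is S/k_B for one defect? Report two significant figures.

1.4

Eᵢ/kT = 0, 1.385, 4.155.
Z = Σ gᵢe^(−Eᵢ/kT) = 3·e^(−0) + 1·e^(−1.385) + 4·e^(−4.155) = 3.000 + 0.2503 + 0.06274 = 3.313.
⟨E⟩ = Σ EᵢPᵢ = 0.1324 ε.
S/k_B = ln Z + ⟨E⟩/kT = ln(3.313) + 0.1324/0.722 = 1.198 + 0.1834 = 1.4.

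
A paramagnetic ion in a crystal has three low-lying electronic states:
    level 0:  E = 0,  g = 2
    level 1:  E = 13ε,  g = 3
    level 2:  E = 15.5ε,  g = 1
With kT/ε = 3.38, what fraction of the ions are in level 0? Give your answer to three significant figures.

Eᵢ/kT = 0, 3.8462, 4.5858.
Z = Σ gᵢe^(−Eᵢ/kT) = 2·e^(−0) + 3·e^(−3.8462) + 1·e^(−4.5858) = 2.0000 + 0.064082 + 0.010196 = 2.0743.
P₀ = g₀ e^(−E₀/kT) / Z = 2.0000/2.0743 = 0.964.

0.964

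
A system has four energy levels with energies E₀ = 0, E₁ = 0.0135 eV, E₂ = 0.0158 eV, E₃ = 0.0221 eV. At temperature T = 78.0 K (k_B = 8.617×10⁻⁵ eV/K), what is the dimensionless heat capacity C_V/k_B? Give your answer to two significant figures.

0.92

k_BT = 8.617×10⁻⁵ × 78.0 K = 0.006721 eV.
Eᵢ/kT = 0, 2.009, 2.351, 3.288.
Z = Σ e^(−Eᵢ/kT) = e^(−0) + e^(−2.009) + e^(−2.351) + e^(−3.288) = 1.000 + 0.1341 + 0.09527 + 0.03733 = 1.267.
⟨E⟩ = 0.003268 eV, ⟨E²⟩ = 0.00005245 eV².
C_V/k_B = (⟨E²⟩ − ⟨E⟩²)/(kT)² = (0.00005245 − 0.00001068)/0.00004517 = 0.92.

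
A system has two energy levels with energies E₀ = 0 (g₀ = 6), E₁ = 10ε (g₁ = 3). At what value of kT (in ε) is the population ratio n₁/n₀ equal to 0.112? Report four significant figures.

6.684 ε

n₁/n₀ = (g₁/g₀) exp[−(E₁−E₀)/kT] = 0.112.
⇒ (E₁−E₀)/kT = ln((3/6)/0.112) = ln(4.46429) = 1.49611.
kT = 10ε / 1.49611 = 6.684 ε.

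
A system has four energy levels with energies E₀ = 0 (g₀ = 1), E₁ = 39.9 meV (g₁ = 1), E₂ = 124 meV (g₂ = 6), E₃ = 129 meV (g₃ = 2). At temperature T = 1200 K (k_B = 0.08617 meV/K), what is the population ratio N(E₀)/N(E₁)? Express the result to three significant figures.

k_BT = 0.08617 × 1200 K = 103.40 meV.
n₀/n₁ = (g₀/g₁) exp[−(E₀−E₁)/kT] = (1/1) × exp(−(-39.9 meV)/(103.40 meV)) = (1/1) × exp(0.38588) = 1.47.

1.47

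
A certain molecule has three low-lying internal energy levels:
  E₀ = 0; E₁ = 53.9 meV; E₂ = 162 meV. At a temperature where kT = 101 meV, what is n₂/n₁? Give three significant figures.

n₂/n₁ = exp[−(E₂−E₁)/kT] = exp(−(108.1 meV)/(101 meV)) = exp(-1.0703) = 0.343.

0.343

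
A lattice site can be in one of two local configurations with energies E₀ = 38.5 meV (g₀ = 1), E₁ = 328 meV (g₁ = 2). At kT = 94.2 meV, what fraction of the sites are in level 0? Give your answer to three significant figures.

0.915

Eᵢ/kT = 0.40870, 3.4820.
Z = Σ gᵢe^(−Eᵢ/kT) = 1·e^(−0.40870) + 2·e^(−3.4820) = 0.66451 + 0.061492 = 0.72600.
P₀ = g₀ e^(−E₀/kT) / Z = 0.66451/0.72600 = 0.915.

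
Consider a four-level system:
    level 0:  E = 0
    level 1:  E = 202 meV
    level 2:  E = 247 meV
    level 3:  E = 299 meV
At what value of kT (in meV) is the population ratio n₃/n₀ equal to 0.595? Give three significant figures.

576 meV

n₃/n₀ = exp[−(E₃−E₀)/kT] = 0.595.
⇒ (E₃−E₀)/kT = ln(1/0.595) = ln(1.6807) = 0.51921.
kT = 299 meV / 0.51921 = 576 meV.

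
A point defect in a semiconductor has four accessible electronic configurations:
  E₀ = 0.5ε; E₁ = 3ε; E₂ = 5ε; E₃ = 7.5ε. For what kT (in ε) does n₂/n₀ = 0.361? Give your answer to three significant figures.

n₂/n₀ = exp[−(E₂−E₀)/kT] = 0.361.
⇒ (E₂−E₀)/kT = ln(1/0.361) = ln(2.7701) = 1.0189.
kT = 4.5ε / 1.0189 = 4.42 ε.

4.42 ε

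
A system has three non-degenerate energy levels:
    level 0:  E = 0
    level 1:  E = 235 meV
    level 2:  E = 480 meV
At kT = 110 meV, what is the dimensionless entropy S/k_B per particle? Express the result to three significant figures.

0.395

Eᵢ/kT = 0, 2.1364, 4.3636.
Z = Σ e^(−Eᵢ/kT) = e^(−0) + e^(−2.1364) + e^(−4.3636) = 1.0000 + 0.11808 + 0.012732 = 1.1308.
⟨E⟩ = Σ EᵢPᵢ = 29.944 meV.
S/k_B = ln Z + ⟨E⟩/kT = ln(1.1308) + 29.944/110 = 0.12293 + 0.27222 = 0.395.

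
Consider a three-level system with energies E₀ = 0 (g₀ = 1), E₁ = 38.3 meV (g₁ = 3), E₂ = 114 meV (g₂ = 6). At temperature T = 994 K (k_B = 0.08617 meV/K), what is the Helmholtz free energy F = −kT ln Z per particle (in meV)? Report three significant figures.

k_BT = 0.08617 × 994 K = 85.653 meV.
Eᵢ/kT = 0, 0.44715, 1.3310.
Z = Σ gᵢe^(−Eᵢ/kT) = 1·e^(−0) + 3·e^(−0.44715) + 6·e^(−1.3310) = 1.0000 + 1.9183 + 1.5853 = 4.5036.
F = −kT ln Z = −85.653 × ln(4.5036) = −85.653 × 1.5049 = -129 meV.

-129 meV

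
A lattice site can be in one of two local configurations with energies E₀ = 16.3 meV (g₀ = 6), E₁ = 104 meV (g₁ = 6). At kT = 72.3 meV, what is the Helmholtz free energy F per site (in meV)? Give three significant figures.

-132 meV

Eᵢ/kT = 0.22545, 1.4385.
Z = Σ gᵢe^(−Eᵢ/kT) = 6·e^(−0.22545) + 6·e^(−1.4385) = 4.7889 + 1.4237 = 6.2126.
F = −kT ln Z = −72.3 × ln(6.2126) = −72.3 × 1.8266 = -132 meV.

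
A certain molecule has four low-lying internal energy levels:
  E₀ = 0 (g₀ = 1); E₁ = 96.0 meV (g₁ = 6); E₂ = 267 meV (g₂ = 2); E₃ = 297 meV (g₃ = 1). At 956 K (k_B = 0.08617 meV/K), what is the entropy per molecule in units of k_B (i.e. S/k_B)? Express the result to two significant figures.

1.9

k_BT = 0.08617 × 956 K = 82.38 meV.
Eᵢ/kT = 0, 1.165, 3.241, 3.605.
Z = Σ gᵢe^(−Eᵢ/kT) = 1·e^(−0) + 6·e^(−1.165) + 2·e^(−3.241) + 1·e^(−3.605) = 1.000 + 1.872 + 0.07825 + 0.02719 = 2.977.
⟨E⟩ = Σ EᵢPᵢ = 70.10 meV.
S/k_B = ln Z + ⟨E⟩/kT = ln(2.977) + 70.10/82.38 = 1.091 + 0.8509 = 1.9.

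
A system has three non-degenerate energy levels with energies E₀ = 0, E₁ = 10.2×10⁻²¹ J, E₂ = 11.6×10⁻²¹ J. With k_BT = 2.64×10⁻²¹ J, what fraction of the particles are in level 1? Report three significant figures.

Eᵢ/kT = 0, 3.8636, 4.3939.
Z = Σ e^(−Eᵢ/kT) = e^(−0) + e^(−3.8636) + e^(−4.3939) = 1.0000 + 0.020992 + 0.012352 = 1.0333.
P₁ = e^(−E₁/kT) / Z = 0.020992/1.0333 = 0.0203.

0.0203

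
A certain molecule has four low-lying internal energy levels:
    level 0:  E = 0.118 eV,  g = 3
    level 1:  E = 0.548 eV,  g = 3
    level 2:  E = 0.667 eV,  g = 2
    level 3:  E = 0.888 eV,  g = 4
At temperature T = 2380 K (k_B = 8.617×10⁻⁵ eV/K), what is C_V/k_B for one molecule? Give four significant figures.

k_BT = 8.617×10⁻⁵ × 2380 K = 0.205085 eV.
Eᵢ/kT = 0.575371, 2.67206, 3.25231, 4.32991.
Z = Σ gᵢe^(−Eᵢ/kT) = 3·e^(−0.575371) + 3·e^(−2.67206) + 2·e^(−3.25231) + 4·e^(−4.32991) = 1.68749 + 0.207329 + 0.0773695 + 0.0526749 = 2.02486.
⟨E⟩ = 0.203037 eV, ⟨E²⟩ = 0.0798651 eV².
C_V/k_B = (⟨E²⟩ − ⟨E⟩²)/(kT)² = (0.0798651 − 0.0412240)/0.0420599 = 0.9187.

0.9187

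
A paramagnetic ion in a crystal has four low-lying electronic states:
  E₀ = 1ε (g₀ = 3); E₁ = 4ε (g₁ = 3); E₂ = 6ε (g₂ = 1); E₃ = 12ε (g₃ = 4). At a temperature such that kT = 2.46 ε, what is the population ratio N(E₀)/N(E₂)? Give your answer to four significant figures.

n₀/n₂ = (g₀/g₂) exp[−(E₀−E₂)/kT] = (3/1) × exp(−(-5ε)/(2.46ε)) = (3/1) × exp(2.03252) = 22.90.

22.90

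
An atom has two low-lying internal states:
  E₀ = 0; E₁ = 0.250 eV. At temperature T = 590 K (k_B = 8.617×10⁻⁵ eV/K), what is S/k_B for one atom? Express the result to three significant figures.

0.0430

k_BT = 8.617×10⁻⁵ × 590 K = 0.050840 eV.
Eᵢ/kT = 0, 4.9174.
Z = Σ e^(−Eᵢ/kT) = e^(−0) + e^(−4.9174) = 1.0000 + 0.0073181 = 1.0073.
⟨E⟩ = Σ EᵢPᵢ = 0.0018163 eV.
S/k_B = ln Z + ⟨E⟩/kT = ln(1.0073) + 0.0018163/0.050840 = 0.0072735 + 0.035726 = 0.0430.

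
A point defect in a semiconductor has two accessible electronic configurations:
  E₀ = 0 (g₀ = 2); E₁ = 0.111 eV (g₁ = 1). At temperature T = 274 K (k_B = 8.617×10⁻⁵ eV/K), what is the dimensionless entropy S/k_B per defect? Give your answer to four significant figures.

0.7189

k_BT = 8.617×10⁻⁵ × 274 K = 0.0236106 eV.
Eᵢ/kT = 0, 4.70128.
Z = Σ gᵢe^(−Eᵢ/kT) = 2·e^(−0) + 1·e^(−4.70128) = 2.00000 + 0.00908364 = 2.00908.
⟨E⟩ = Σ EᵢPᵢ = 0.000501864 eV.
S/k_B = ln Z + ⟨E⟩/kT = ln(2.00908) + 0.000501864/0.0236106 = 0.697677 + 0.0212559 = 0.7189.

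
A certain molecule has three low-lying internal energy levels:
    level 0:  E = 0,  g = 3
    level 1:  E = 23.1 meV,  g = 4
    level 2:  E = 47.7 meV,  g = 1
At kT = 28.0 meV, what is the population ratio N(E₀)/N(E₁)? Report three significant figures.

n₀/n₁ = (g₀/g₁) exp[−(E₀−E₁)/kT] = (3/4) × exp(−(-23.1 meV)/(28.0 meV)) = (3/4) × exp(0.82500) = 1.71.

1.71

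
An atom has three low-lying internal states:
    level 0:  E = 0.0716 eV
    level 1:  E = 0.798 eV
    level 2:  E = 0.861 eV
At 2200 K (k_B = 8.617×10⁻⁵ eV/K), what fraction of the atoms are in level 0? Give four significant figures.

k_BT = 8.617×10⁻⁵ × 2200 K = 0.189574 eV.
Eᵢ/kT = 0.377689, 4.20944, 4.54176.
Z = Σ e^(−Eᵢ/kT) = e^(−0.377689) + e^(−4.20944) + e^(−4.54176) = 0.685444 + 0.0148547 + 0.0106546 = 0.710953.
P₀ = e^(−E₀/kT) / Z = 0.685444/0.710953 = 0.9641.

0.9641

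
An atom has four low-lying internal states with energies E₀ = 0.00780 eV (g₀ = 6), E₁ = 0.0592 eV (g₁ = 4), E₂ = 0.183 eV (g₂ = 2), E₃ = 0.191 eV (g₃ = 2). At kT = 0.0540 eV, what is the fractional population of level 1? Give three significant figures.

Eᵢ/kT = 0.14444, 1.0963, 3.3889, 3.5370.
Z = Σ gᵢe^(−Eᵢ/kT) = 6·e^(−0.14444) + 4·e^(−1.0963) + 2·e^(−3.3889) + 2·e^(−3.5370) = 5.1930 + 1.3364 + 0.067492 + 0.058201 = 6.6551.
P₁ = g₁ e^(−E₁/kT) / Z = 1.3364/6.6551 = 0.201.

0.201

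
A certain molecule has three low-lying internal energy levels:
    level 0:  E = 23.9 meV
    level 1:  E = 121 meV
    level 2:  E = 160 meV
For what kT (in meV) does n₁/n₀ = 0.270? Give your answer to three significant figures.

74.2 meV

n₁/n₀ = exp[−(E₁−E₀)/kT] = 0.270.
⇒ (E₁−E₀)/kT = ln(1/0.270) = ln(3.7037) = 1.3093.
kT = 97.1 meV / 1.3093 = 74.2 meV.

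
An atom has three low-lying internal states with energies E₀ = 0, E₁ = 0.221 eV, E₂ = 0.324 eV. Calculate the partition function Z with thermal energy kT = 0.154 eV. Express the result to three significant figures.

Z = 1.36

Eᵢ/kT = 0, 1.4351, 2.1039.
Z = Σ e^(−Eᵢ/kT) = e^(−0) + e^(−1.4351) + e^(−2.1039) = 1.0000 + 0.23809 + 0.12198 = 1.3601.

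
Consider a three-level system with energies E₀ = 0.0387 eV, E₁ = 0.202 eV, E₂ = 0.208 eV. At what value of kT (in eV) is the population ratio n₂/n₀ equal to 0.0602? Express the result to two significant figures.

n₂/n₀ = exp[−(E₂−E₀)/kT] = 0.0602.
⇒ (E₂−E₀)/kT = ln(1/0.0602) = ln(16.61) = 2.810.
kT = 0.1693 eV / 2.810 = 0.060 eV.

0.060 eV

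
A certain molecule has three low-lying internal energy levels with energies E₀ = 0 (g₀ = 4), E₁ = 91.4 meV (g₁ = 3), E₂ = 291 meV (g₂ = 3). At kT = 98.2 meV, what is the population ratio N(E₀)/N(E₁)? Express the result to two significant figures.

3.4

n₀/n₁ = (g₀/g₁) exp[−(E₀−E₁)/kT] = (4/3) × exp(−(-91.4 meV)/(98.2 meV)) = (4/3) × exp(0.9308) = 3.4.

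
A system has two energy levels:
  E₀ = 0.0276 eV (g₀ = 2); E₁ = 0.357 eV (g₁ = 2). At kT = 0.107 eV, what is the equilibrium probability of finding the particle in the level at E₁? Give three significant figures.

0.0440

Eᵢ/kT = 0.25794, 3.3364.
Z = Σ gᵢe^(−Eᵢ/kT) = 2·e^(−0.25794) + 2·e^(−3.3364) = 1.5453 + 0.071130 = 1.6164.
P₁ = g₁ e^(−E₁/kT) / Z = 0.071130/1.6164 = 0.0440.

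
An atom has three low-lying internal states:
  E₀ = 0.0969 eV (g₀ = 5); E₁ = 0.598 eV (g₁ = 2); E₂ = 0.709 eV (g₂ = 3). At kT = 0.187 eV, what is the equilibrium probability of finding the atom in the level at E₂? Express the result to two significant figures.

0.022

Eᵢ/kT = 0.5182, 3.198, 3.791.
Z = Σ gᵢe^(−Eᵢ/kT) = 5·e^(−0.5182) + 2·e^(−3.198) + 3·e^(−3.791) = 2.978 + 0.08169 + 0.06772 = 3.127.
P₂ = g₂ e^(−E₂/kT) / Z = 0.06772/3.127 = 0.022.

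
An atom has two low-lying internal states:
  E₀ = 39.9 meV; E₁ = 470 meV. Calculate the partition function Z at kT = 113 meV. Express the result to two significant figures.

Eᵢ/kT = 0.3531, 4.159.
Z = Σ e^(−Eᵢ/kT) = e^(−0.3531) + e^(−4.159) = 0.7025 + 0.01562 = 0.7181.

Z = 0.72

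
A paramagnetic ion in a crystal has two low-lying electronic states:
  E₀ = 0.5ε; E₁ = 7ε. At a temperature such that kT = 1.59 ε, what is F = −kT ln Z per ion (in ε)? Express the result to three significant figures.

Eᵢ/kT = 0.31447, 4.4025.
Z = Σ e^(−Eᵢ/kT) = e^(−0.31447) + e^(−4.4025) = 0.73018 + 0.012247 = 0.74243.
F = −kT ln Z = −1.59 × ln(0.74243) = −1.59 × -0.29783 = 0.474 ε.

0.474 ε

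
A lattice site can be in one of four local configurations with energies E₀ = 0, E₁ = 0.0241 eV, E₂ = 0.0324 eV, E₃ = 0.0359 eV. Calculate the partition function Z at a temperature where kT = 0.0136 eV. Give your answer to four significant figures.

Eᵢ/kT = 0, 1.77206, 2.38235, 2.63971.
Z = Σ e^(−Eᵢ/kT) = e^(−0) + e^(−1.77206) + e^(−2.38235) + e^(−2.63971) = 1.00000 + 0.169982 + 0.0923333 + 0.0713820 = 1.33370.

Z = 1.334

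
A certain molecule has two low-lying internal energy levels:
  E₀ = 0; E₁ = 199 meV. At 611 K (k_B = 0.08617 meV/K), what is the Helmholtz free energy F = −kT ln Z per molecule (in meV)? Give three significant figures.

-1.19 meV

k_BT = 0.08617 × 611 K = 52.650 meV.
Eᵢ/kT = 0, 3.7797.
Z = Σ e^(−Eᵢ/kT) = e^(−0) + e^(−3.7797) = 1.0000 + 0.022830 = 1.0228.
F = −kT ln Z = −52.650 × ln(1.0228) = −52.650 × 0.022544 = -1.19 meV.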